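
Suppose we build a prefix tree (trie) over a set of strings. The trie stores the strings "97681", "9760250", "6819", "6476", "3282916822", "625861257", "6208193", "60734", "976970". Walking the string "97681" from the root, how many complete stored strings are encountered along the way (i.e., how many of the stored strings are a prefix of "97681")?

Check each prefix of "97681" against the stored set — each match is an end-marker on the path.
Prefixes of the query that are stored words: "97681"
Count: 1

1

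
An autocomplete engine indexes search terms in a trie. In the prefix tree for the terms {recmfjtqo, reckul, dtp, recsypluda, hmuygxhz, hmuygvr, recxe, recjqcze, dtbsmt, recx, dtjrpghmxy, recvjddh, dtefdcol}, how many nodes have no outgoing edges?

Leaves are exactly the stored words that no other stored word extends.
Those words: "dtbsmt", "dtefdcol", "dtjrpghmxy", "dtp", "hmuygvr", "hmuygxhz", "recjqcze", "reckul", "recmfjtqo", "recsypluda", "recvjddh", "recxe"
Leaf count: 12

12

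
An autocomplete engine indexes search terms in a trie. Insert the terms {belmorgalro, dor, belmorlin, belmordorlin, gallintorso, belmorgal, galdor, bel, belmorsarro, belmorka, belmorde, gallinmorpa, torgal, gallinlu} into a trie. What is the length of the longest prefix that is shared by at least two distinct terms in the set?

Look for the deepest trie node that still has at least two words in its subtree.
e.g. "belmorgal" and "belmorgalro" share the prefix "belmorgal" of length 9; no pair shares a longer one.
Longest shared-prefix length: 9

9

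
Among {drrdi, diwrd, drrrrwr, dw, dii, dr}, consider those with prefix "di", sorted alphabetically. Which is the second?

diwrd

DFS of the "di" subtree visits, in order: "dii", "diwrd"
Position 2: diwrd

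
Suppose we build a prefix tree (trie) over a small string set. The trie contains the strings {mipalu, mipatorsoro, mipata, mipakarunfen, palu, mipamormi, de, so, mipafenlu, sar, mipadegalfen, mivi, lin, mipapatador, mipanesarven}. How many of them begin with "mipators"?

Traverse to the node for "mipators", then collect every word in that subtree.
Words under "mipators": mipatorsoro
Count: 1

1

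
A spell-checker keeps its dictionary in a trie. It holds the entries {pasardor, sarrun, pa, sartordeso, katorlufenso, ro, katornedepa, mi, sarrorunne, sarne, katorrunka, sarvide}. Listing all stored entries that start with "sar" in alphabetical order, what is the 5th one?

sarvide

Filter for "sar…" and sort: "sarne", "sarrorunne", "sarrun", "sartordeso", "sarvide"
The 5th is sarvide.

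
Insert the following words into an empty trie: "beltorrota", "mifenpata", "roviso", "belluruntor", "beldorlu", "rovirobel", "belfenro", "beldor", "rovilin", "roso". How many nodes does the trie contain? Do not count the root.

Trace insertions, counting only characters that open a new branch:
  "beltorrota" → 10 new (b, e, l, t, o, r, r, o, t, a)
  "mifenpata" → 9 new (m, i, f, e, n, p, a, t, a)
  "roviso" → 6 new (r, o, v, i, s, o)
  "belluruntor" → prefix "bel" already present; 8 new (l, u, r, u, n, t, o, r)
  "beldorlu" → prefix "bel" already present; 5 new (d, o, r, l, u)
  "rovirobel" → prefix "rovi" already present; 5 new (r, o, b, e, l)
  "belfenro" → prefix "bel" already present; 5 new (f, e, n, r, o)
  "beldor" → prefix "beldor" already present; 0 new (none)
  "rovilin" → prefix "rovi" already present; 3 new (l, i, n)
  "roso" → prefix "ro" already present; 2 new (s, o)
Total nodes = 10 + 9 + 6 + 8 + 5 + 5 + 5 + 0 + 3 + 2 = 53

53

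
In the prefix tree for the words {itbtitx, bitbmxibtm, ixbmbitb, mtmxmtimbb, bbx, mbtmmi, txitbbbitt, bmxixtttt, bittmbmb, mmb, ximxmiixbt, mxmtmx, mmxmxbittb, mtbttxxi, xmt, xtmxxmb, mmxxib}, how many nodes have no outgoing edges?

17

Leaves are exactly the stored words that no other stored word extends.
Those words: "bbx", "bitbmxibtm", "bittmbmb", "bmxixtttt", "itbtitx", "ixbmbitb", "mbtmmi", "mmb", "mmxmxbittb", "mmxxib", "mtbttxxi", "mtmxmtimbb", "mxmtmx", "txitbbbitt", "ximxmiixbt", "xmt", "xtmxxmb"
Leaf count: 17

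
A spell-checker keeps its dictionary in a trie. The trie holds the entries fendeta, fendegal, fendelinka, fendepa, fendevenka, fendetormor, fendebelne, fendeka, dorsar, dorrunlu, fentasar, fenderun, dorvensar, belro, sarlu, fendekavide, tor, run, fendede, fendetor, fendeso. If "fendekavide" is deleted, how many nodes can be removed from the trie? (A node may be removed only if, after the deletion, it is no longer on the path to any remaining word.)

After clearing the end-marker at "fendekavide", prune upward until reaching a node still needed by another word.
The suffix "vide" (4 nodes) is used only by "fendekavide"; "fendeka" is itself a stored word, so pruning stops there.
Nodes removed: 4

4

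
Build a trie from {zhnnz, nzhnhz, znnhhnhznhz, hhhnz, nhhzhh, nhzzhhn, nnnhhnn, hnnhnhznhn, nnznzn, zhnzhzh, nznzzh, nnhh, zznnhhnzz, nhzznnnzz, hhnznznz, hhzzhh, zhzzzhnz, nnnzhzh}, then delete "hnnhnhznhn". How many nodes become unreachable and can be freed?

A node on "hnnhnhznhn"'s path can go only if nothing else ends at it or branches off below it.
The suffix "nnhnhznhn" (9 nodes) is used only by "hnnhnhznhn"; the node for "h" still has the child "h", so pruning stops there.
Nodes removed: 9

9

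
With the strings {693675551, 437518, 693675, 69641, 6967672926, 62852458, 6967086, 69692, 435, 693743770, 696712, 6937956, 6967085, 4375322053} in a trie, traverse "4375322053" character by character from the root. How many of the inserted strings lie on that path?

Traverse "4375322053" character by character; count nodes along the way that are marked as word ends.
Prefixes of the query that are stored words: "4375322053"
Count: 1

1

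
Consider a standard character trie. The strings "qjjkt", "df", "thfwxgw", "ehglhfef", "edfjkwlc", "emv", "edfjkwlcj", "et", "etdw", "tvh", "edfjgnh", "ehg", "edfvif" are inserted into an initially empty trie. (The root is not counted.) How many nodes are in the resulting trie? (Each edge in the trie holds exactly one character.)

Count nodes per top-level branch (shared prefixes stored once):
  'd'-branch (df): 2 nodes
  'e'-branch (edfjgnh, edfjkwlc, edfjkwlcj, edfvif, ehg, ehglhfef, emv, et, etdw): 27 nodes
  'q'-branch (qjjkt): 5 nodes
  't'-branch (thfwxgw, tvh): 9 nodes
Sum: 43

43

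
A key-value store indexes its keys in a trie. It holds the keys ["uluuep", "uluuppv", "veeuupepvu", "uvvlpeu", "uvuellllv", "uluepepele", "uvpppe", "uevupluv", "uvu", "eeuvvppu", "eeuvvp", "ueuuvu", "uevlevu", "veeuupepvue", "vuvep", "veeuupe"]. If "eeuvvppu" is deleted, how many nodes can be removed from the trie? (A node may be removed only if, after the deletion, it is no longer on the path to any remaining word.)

2

Walk "eeuvvppu" from the leaf back toward the root, removing each node that no remaining word uses.
The suffix "pu" (2 nodes) is used only by "eeuvvppu"; "eeuvvp" is itself a stored word, so pruning stops there.
Nodes removed: 2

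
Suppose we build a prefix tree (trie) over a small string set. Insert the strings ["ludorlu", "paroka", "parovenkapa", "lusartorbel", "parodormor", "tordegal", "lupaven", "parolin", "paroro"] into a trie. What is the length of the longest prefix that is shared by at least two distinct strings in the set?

4

Equivalently: take the maximum, over all pairs, of their longest common prefix length.
"parodormor" and "paroka" agree on "paro" (4 characters) before diverging; nothing deeper is shared.
Longest shared-prefix length: 4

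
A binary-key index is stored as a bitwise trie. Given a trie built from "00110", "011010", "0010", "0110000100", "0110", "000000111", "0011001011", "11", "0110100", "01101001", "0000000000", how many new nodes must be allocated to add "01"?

0

Every character of "01" already lies on an existing path (it is a prefix of some stored word).
No new nodes are needed: 0.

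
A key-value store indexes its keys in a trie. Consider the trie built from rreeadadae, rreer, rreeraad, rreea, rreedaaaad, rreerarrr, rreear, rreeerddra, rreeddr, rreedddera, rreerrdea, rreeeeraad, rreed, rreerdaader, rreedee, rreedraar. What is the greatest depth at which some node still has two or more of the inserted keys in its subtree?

Look for the deepest trie node that still has at least two words in its subtree.
"rreedddera" and "rreeddr" agree on "rreedd" (6 characters) before diverging; nothing deeper is shared.
Longest shared-prefix length: 6

6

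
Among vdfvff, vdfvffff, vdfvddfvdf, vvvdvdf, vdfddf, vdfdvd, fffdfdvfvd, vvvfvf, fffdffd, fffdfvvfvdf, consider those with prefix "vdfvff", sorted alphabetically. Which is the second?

DFS of the "vdfvff" subtree visits, in order: "vdfvff", "vdfvffff"
The 2nd is vdfvffff.

vdfvffff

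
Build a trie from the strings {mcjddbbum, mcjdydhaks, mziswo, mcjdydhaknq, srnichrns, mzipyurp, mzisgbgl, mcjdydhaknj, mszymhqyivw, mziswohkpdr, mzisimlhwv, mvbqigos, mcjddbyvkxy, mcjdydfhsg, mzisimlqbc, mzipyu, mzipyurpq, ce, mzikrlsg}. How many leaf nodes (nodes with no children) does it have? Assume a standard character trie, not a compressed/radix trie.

A leaf is a node with no children — equivalently, the end of a word that is not a proper prefix of any other stored word.
Those words: "ce", "mcjddbbum", "mcjddbyvkxy", "mcjdydfhsg", "mcjdydhaknj", "mcjdydhaknq", "mcjdydhaks", "mszymhqyivw", "mvbqigos", "mzikrlsg", "mzipyurpq", "mzisgbgl", "mzisimlhwv", "mzisimlqbc", "mziswohkpdr", "srnichrns"
Leaf count: 16

16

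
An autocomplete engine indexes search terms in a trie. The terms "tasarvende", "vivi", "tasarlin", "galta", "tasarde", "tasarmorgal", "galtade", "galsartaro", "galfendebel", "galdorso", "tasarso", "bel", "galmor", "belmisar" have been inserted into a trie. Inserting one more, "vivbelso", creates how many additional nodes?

5

"viv" is already a path in the trie; the remaining "belso" must be added.
So 8 − 3 = 5 new nodes.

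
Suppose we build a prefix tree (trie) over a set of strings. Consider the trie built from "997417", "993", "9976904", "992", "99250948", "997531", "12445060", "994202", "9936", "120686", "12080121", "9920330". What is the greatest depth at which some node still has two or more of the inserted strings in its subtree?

Look for the deepest trie node that still has at least two words in its subtree.
"120686" and "12080121" agree on "120" (3 characters) before diverging; nothing deeper is shared.
Longest shared-prefix length: 3

3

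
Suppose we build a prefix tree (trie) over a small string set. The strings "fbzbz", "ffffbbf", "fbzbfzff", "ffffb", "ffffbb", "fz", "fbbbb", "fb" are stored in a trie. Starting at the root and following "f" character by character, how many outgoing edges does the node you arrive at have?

3

The children of the "f" node are the distinct next characters among strings starting with "f".
Characters that immediately follow "f" among the stored strings: {b, f, z}.
That node has 3 child edges.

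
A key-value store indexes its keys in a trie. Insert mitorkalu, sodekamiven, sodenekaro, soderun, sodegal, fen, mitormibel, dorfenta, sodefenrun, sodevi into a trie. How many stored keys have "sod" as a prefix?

6

Walk to "sod"; the words in its subtree are exactly those with that prefix.
Words under "sod": sodefenrun, sodegal, sodekamiven, sodenekaro, soderun, sodevi
Count: 6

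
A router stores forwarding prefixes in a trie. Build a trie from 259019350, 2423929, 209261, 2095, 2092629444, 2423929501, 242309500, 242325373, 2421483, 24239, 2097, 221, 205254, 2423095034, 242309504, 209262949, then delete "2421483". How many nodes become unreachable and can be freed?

4

A node on "2421483"'s path can go only if nothing else ends at it or branches off below it.
The suffix "1483" (4 nodes) is used only by "2421483"; the node for "242" still has the child "3", so pruning stops there.
Nodes removed: 4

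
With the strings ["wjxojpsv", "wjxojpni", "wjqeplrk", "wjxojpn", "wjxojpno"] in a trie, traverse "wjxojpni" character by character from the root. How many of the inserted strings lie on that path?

2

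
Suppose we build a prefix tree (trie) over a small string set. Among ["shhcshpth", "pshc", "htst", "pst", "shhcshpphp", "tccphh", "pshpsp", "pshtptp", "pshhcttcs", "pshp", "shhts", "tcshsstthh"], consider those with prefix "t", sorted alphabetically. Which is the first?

Filter for "t…" and sort: "tccphh", "tcshsstthh"
Position 1: tccphh

tccphh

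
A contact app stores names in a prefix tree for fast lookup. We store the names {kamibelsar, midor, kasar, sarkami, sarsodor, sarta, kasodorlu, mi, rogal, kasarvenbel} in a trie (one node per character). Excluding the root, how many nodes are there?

49

Trace insertions, counting only characters that open a new branch:
  "kamibelsar" → 10 new (k, a, m, i, b, e, l, s, a, r)
  "midor" → 5 new (m, i, d, o, r)
  "kasar" → prefix "ka" already present; 3 new (s, a, r)
  "sarkami" → 7 new (s, a, r, k, a, m, i)
  "sarsodor" → prefix "sar" already present; 5 new (s, o, d, o, r)
  "sarta" → prefix "sar" already present; 2 new (t, a)
  "kasodorlu" → prefix "kas" already present; 6 new (o, d, o, r, l, u)
  "mi" → prefix "mi" already present; 0 new (none)
  "rogal" → 5 new (r, o, g, a, l)
  "kasarvenbel" → prefix "kasar" already present; 6 new (v, e, n, b, e, l)
Total nodes = 10 + 5 + 3 + 7 + 5 + 2 + 6 + 0 + 5 + 6 = 49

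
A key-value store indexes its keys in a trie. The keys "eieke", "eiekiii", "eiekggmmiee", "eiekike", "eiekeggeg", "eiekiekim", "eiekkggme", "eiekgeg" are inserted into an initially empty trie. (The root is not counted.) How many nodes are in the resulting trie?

32

Trace insertions, counting only characters that open a new branch:
  "eieke" → 5 new (e, i, e, k, e)
  "eiekiii" → prefix "eiek" already present; 3 new (i, i, i)
  "eiekggmmiee" → prefix "eiek" already present; 7 new (g, g, m, m, i, e, e)
  "eiekike" → prefix "eieki" already present; 2 new (k, e)
  "eiekeggeg" → prefix "eieke" already present; 4 new (g, g, e, g)
  "eiekiekim" → prefix "eieki" already present; 4 new (e, k, i, m)
  "eiekkggme" → prefix "eiek" already present; 5 new (k, g, g, m, e)
  "eiekgeg" → prefix "eiekg" already present; 2 new (e, g)
Total nodes = 5 + 3 + 7 + 2 + 4 + 4 + 5 + 2 = 32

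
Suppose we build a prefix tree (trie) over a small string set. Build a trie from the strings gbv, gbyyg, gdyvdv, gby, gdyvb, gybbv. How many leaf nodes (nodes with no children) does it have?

5

Leaves are exactly the stored words that no other stored word extends.
Those words: "gbv", "gbyyg", "gdyvb", "gdyvdv", "gybbv"
Leaf count: 5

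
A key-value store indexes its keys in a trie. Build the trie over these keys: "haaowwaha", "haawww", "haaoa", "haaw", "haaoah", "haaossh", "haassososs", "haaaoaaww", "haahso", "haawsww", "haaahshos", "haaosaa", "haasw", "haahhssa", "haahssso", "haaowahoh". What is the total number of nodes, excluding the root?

Count nodes per top-level branch (shared prefixes stored once):
  'h'-branch (haaahshos, haaaoaaww, haahhssa, haahso, haahssso, haaoa, haaoah, haaosaa, haaossh, haaowahoh, haaowwaha, haassososs, haasw, haaw, haawsww, haawww): 55 nodes
Sum: 55

55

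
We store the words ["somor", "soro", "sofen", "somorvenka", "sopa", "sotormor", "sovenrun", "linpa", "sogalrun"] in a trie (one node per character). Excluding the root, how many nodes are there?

For each word, the new-node count is its length minus the longest prefix already in the trie:
  "somor" → 5 new (s, o, m, o, r)
  "soro" → prefix "so" already present; 2 new (r, o)
  "sofen" → prefix "so" already present; 3 new (f, e, n)
  "somorvenka" → prefix "somor" already present; 5 new (v, e, n, k, a)
  "sopa" → prefix "so" already present; 2 new (p, a)
  "sotormor" → prefix "so" already present; 6 new (t, o, r, m, o, r)
  "sovenrun" → prefix "so" already present; 6 new (v, e, n, r, u, n)
  "linpa" → 5 new (l, i, n, p, a)
  "sogalrun" → prefix "so" already present; 6 new (g, a, l, r, u, n)
Total nodes = 5 + 2 + 3 + 5 + 2 + 6 + 6 + 5 + 6 = 40

40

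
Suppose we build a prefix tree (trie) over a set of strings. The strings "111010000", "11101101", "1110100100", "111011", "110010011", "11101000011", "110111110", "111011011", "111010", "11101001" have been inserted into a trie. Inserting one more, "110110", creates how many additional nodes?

The longest prefix of "110110" already in the trie is "11011" (length 5).
Each of the 1 remaining characters creates one node.

1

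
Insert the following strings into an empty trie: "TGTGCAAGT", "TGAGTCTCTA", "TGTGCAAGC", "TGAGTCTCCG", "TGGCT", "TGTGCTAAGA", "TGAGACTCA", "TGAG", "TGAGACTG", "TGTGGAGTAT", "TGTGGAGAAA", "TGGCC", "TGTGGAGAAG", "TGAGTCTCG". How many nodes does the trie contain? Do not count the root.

46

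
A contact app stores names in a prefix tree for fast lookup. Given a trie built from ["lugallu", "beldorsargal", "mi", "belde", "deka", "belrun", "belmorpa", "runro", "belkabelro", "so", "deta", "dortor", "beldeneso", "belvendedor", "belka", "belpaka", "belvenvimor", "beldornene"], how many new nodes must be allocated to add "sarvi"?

4

"s" is already a path in the trie; the remaining "arvi" must be added.
New nodes needed: |"sarvi"| − 1 = 5 − 1 = 4.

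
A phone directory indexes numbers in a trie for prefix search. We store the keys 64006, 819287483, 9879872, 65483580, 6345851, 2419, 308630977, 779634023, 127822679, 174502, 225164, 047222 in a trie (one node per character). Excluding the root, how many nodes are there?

81

For each word, the new-node count is its length minus the longest prefix already in the trie:
  "64006" → 5 new (6, 4, 0, 0, 6)
  "819287483" → 9 new (8, 1, 9, 2, 8, 7, 4, 8, 3)
  "9879872" → 7 new (9, 8, 7, 9, 8, 7, 2)
  "65483580" → prefix "6" already present; 7 new (5, 4, 8, 3, 5, 8, 0)
  "6345851" → prefix "6" already present; 6 new (3, 4, 5, 8, 5, 1)
  "2419" → 4 new (2, 4, 1, 9)
  "308630977" → 9 new (3, 0, 8, 6, 3, 0, 9, 7, 7)
  "779634023" → 9 new (7, 7, 9, 6, 3, 4, 0, 2, 3)
  "127822679" → 9 new (1, 2, 7, 8, 2, 2, 6, 7, 9)
  "174502" → prefix "1" already present; 5 new (7, 4, 5, 0, 2)
  "225164" → prefix "2" already present; 5 new (2, 5, 1, 6, 4)
  "047222" → 6 new (0, 4, 7, 2, 2, 2)
Total nodes = 5 + 9 + 7 + 7 + 6 + 4 + 9 + 9 + 9 + 5 + 5 + 6 = 81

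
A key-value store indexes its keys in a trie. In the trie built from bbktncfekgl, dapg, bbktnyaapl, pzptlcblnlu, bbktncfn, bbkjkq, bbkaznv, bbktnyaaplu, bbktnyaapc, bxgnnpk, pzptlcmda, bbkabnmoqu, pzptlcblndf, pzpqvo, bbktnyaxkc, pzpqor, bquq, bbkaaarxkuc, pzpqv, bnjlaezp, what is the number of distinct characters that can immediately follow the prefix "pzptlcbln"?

2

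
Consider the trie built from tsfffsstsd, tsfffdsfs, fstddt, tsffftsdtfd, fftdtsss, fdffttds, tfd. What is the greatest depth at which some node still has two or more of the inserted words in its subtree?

5

Look for the deepest trie node that still has at least two words in its subtree.
"tsfffdsfs" and "tsfffsstsd" agree on "tsfff" (5 characters) before diverging; nothing deeper is shared.
Longest shared-prefix length: 5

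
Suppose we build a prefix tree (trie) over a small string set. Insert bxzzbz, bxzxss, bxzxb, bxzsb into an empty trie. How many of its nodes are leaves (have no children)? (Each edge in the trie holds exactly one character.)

4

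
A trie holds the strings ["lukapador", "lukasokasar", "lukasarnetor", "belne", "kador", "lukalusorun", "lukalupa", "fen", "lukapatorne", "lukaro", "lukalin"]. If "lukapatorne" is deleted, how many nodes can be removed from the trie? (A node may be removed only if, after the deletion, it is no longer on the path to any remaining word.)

5

After clearing the end-marker at "lukapatorne", prune upward until reaching a node still needed by another word.
The suffix "torne" (5 nodes) is used only by "lukapatorne"; the node for "lukapa" still has the child "d", so pruning stops there.
Nodes removed: 5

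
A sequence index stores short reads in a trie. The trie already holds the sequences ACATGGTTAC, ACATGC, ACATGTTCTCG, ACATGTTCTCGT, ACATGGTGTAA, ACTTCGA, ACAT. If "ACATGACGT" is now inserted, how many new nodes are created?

4

The longest prefix of "ACATGACGT" already in the trie is "ACATG" (length 5).
So 9 − 5 = 4 new nodes.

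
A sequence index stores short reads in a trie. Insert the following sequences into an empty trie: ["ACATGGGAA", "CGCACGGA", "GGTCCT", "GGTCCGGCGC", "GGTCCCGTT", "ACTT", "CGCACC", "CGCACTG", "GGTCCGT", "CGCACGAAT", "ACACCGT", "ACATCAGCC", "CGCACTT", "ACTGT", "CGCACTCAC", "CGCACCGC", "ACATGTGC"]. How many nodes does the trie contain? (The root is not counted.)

Count nodes per top-level branch (shared prefixes stored once):
  'A'-branch (ACACCGT, ACATCAGCC, ACATGGGAA, ACATGTGC, ACTGT, ACTT): 25 nodes
  'C'-branch (CGCACC, CGCACCGC, CGCACGAAT, CGCACGGA, CGCACTCAC, CGCACTG, CGCACTT): 20 nodes
  'G'-branch (GGTCCCGTT, GGTCCGGCGC, GGTCCGT, GGTCCT): 16 nodes
Sum: 61

61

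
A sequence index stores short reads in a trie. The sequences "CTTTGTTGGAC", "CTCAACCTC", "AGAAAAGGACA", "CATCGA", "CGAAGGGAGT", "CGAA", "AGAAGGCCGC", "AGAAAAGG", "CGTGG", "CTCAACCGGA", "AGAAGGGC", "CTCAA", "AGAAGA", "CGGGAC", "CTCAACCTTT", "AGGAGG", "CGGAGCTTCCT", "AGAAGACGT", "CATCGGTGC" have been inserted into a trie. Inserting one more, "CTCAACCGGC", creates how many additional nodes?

Walking "CTCAACCGGC" from the root, the first 9 characters ("CTCAACCGG") follow existing edges; "C" is the first miss.
New nodes needed: |"CTCAACCGGC"| − 9 = 10 − 9 = 1.

1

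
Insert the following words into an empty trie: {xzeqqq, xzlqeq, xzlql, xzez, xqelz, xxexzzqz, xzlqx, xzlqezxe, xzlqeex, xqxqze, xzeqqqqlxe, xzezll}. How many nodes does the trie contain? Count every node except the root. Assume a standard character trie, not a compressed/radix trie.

For each word, the new-node count is its length minus the longest prefix already in the trie:
  "xzeqqq" → 6 new (x, z, e, q, q, q)
  "xzlqeq" → prefix "xz" already present; 4 new (l, q, e, q)
  "xzlql" → prefix "xzlq" already present; 1 new (l)
  "xzez" → prefix "xze" already present; 1 new (z)
  "xqelz" → prefix "x" already present; 4 new (q, e, l, z)
  "xxexzzqz" → prefix "x" already present; 7 new (x, e, x, z, z, q, z)
  "xzlqx" → prefix "xzlq" already present; 1 new (x)
  "xzlqezxe" → prefix "xzlqe" already present; 3 new (z, x, e)
  "xzlqeex" → prefix "xzlqe" already present; 2 new (e, x)
  "xqxqze" → prefix "xq" already present; 4 new (x, q, z, e)
  "xzeqqqqlxe" → prefix "xzeqqq" already present; 4 new (q, l, x, e)
  "xzezll" → prefix "xzez" already present; 2 new (l, l)
Total nodes = 6 + 4 + 1 + 1 + 4 + 7 + 1 + 3 + 2 + 4 + 4 + 2 = 39

39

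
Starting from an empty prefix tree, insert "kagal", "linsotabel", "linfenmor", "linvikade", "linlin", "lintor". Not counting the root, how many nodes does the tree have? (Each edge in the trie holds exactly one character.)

Insert word by word; a character creates a node only if that edge doesn't already exist:
  "kagal" → 5 new (k, a, g, a, l)
  "linsotabel" → 10 new (l, i, n, s, o, t, a, b, e, l)
  "linfenmor" → prefix "lin" already present; 6 new (f, e, n, m, o, r)
  "linvikade" → prefix "lin" already present; 6 new (v, i, k, a, d, e)
  "linlin" → prefix "lin" already present; 3 new (l, i, n)
  "lintor" → prefix "lin" already present; 3 new (t, o, r)
Total nodes = 5 + 10 + 6 + 6 + 3 + 3 = 33

33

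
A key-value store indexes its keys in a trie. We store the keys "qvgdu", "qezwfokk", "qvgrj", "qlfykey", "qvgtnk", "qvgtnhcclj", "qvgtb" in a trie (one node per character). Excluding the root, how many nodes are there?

29

Insert word by word; a character creates a node only if that edge doesn't already exist:
  "qvgdu" → 5 new (q, v, g, d, u)
  "qezwfokk" → prefix "q" already present; 7 new (e, z, w, f, o, k, k)
  "qvgrj" → prefix "qvg" already present; 2 new (r, j)
  "qlfykey" → prefix "q" already present; 6 new (l, f, y, k, e, y)
  "qvgtnk" → prefix "qvg" already present; 3 new (t, n, k)
  "qvgtnhcclj" → prefix "qvgtn" already present; 5 new (h, c, c, l, j)
  "qvgtb" → prefix "qvgt" already present; 1 new (b)
Total nodes = 5 + 7 + 2 + 6 + 3 + 5 + 1 = 29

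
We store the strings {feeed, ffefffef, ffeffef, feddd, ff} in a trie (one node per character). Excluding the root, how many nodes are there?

17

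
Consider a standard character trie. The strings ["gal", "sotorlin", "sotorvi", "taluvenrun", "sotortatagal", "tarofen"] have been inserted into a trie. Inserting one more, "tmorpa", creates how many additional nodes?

5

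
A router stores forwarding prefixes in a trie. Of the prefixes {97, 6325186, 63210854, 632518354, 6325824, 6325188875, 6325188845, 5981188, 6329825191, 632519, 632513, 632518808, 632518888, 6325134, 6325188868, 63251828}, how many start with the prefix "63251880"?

1

Filter for entries beginning with "63251880":
Words under "63251880": 632518808
Count: 1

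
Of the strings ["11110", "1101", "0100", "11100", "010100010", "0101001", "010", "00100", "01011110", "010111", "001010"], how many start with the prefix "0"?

8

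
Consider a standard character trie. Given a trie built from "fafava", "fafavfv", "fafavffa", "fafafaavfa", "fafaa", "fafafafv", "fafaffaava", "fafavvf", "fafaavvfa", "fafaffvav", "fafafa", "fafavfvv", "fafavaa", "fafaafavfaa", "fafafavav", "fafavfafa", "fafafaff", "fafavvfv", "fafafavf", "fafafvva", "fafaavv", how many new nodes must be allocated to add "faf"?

Every character of "faf" already lies on an existing path (it is a prefix of some stored word).
No new nodes are needed: 0.

0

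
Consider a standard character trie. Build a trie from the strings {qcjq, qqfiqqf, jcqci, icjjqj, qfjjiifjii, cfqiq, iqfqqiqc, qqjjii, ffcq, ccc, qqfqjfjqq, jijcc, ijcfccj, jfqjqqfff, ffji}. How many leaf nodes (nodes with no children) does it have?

A leaf is a node with no children — equivalently, the end of a word that is not a proper prefix of any other stored word.
Those words: "ccc", "cfqiq", "ffcq", "ffji", "icjjqj", "ijcfccj", "iqfqqiqc", "jcqci", "jfqjqqfff", "jijcc", "qcjq", "qfjjiifjii", "qqfiqqf", "qqfqjfjqq", "qqjjii"
Leaf count: 15

15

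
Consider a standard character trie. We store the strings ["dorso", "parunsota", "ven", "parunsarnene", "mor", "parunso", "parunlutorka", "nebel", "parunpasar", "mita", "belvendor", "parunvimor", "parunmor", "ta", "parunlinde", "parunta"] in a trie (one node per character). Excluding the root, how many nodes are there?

71

Trace insertions, counting only characters that open a new branch:
  "dorso" → 5 new (d, o, r, s, o)
  "parunsota" → 9 new (p, a, r, u, n, s, o, t, a)
  "ven" → 3 new (v, e, n)
  "parunsarnene" → prefix "paruns" already present; 6 new (a, r, n, e, n, e)
  "mor" → 3 new (m, o, r)
  "parunso" → prefix "parunso" already present; 0 new (none)
  "parunlutorka" → prefix "parun" already present; 7 new (l, u, t, o, r, k, a)
  "nebel" → 5 new (n, e, b, e, l)
  "parunpasar" → prefix "parun" already present; 5 new (p, a, s, a, r)
  "mita" → prefix "m" already present; 3 new (i, t, a)
  "belvendor" → 9 new (b, e, l, v, e, n, d, o, r)
  "parunvimor" → prefix "parun" already present; 5 new (v, i, m, o, r)
  "parunmor" → prefix "parun" already present; 3 new (m, o, r)
  "ta" → 2 new (t, a)
  "parunlinde" → prefix "parunl" already present; 4 new (i, n, d, e)
  "parunta" → prefix "parun" already present; 2 new (t, a)
Total nodes = 5 + 9 + 3 + 6 + 3 + 0 + 7 + 5 + 5 + 3 + 9 + 5 + 3 + 2 + 4 + 2 = 71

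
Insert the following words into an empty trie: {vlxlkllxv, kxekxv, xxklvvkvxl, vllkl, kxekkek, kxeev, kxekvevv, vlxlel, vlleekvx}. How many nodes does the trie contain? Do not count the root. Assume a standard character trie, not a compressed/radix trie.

44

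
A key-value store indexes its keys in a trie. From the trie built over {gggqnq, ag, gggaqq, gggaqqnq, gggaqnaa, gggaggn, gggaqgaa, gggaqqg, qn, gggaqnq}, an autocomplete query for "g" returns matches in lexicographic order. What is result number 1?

gggaggn

Filter for "g…" and sort: "gggaggn", "gggaqgaa", "gggaqnaa", "gggaqnq", "gggaqq", "gggaqqg", "gggaqqnq", "gggqnq"
The 1st is gggaggn.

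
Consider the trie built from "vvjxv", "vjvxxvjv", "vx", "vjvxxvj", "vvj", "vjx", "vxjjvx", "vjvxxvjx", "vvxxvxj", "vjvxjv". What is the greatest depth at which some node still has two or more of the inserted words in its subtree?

Equivalently: take the maximum, over all pairs, of their longest common prefix length.
e.g. "vjvxxvj" and "vjvxxvjv" share the prefix "vjvxxvj" of length 7; no pair shares a longer one.
Longest shared-prefix length: 7

7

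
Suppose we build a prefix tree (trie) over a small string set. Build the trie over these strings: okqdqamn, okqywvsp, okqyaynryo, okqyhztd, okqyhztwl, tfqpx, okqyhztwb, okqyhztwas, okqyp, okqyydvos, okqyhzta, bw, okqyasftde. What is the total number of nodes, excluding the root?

Count nodes per top-level branch (shared prefixes stored once):
  'b'-branch (bw): 2 nodes
  'o'-branch (okqdqamn, okqyasftde, okqyaynryo, okqyhzta, okqyhztd, okqyhztwas, okqyhztwb, okqyhztwl, okqyp, okqywvsp, okqyydvos): 40 nodes
  't'-branch (tfqpx): 5 nodes
Sum: 47

47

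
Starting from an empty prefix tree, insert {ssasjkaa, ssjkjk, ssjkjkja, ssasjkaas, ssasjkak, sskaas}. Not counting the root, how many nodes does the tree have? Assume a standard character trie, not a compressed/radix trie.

20

For each word, the new-node count is its length minus the longest prefix already in the trie:
  "ssasjkaa" → 8 new (s, s, a, s, j, k, a, a)
  "ssjkjk" → prefix "ss" already present; 4 new (j, k, j, k)
  "ssjkjkja" → prefix "ssjkjk" already present; 2 new (j, a)
  "ssasjkaas" → prefix "ssasjkaa" already present; 1 new (s)
  "ssasjkak" → prefix "ssasjka" already present; 1 new (k)
  "sskaas" → prefix "ss" already present; 4 new (k, a, a, s)
Total nodes = 8 + 4 + 2 + 1 + 1 + 4 = 20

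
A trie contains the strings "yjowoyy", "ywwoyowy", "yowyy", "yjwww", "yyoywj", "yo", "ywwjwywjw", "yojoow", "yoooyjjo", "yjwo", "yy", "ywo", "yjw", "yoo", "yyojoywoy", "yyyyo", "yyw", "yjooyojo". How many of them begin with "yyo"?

2

Filter for entries beginning with "yyo":
Matches: "yyojoywoy", "yyoywj"
Count: 2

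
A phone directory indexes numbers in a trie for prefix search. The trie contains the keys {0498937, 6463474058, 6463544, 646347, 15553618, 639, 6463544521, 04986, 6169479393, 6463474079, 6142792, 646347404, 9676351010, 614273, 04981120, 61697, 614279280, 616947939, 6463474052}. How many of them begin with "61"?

6

Traverse to the node for "61", then collect every word in that subtree.
Words under "61": 614273, 6142792, 614279280, 616947939, 6169479393, 61697
Count: 6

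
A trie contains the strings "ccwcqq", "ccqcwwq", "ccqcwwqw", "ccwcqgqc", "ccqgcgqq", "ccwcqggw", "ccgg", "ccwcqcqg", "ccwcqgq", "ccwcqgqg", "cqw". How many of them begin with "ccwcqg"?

Traverse to the node for "ccwcqg", then collect every word in that subtree.
Words under "ccwcqg": ccwcqggw, ccwcqgq, ccwcqgqc, ccwcqgqg
Count: 4

4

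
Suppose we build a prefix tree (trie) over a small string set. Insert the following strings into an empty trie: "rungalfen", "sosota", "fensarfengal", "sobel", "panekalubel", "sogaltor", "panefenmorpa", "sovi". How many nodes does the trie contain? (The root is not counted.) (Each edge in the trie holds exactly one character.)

57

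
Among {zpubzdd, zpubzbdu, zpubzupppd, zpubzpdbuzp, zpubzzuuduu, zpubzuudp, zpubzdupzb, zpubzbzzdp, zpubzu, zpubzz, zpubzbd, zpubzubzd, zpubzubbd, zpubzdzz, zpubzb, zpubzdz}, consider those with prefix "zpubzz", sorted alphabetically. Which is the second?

Filter for "zpubzz…" and sort: "zpubzz", "zpubzzuuduu"
Position 2: zpubzzuuduu

zpubzzuuduu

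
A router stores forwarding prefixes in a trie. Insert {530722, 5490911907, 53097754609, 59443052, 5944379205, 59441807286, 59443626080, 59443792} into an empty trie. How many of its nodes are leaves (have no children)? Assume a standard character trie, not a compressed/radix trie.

7

A leaf is a node with no children — equivalently, the end of a word that is not a proper prefix of any other stored word.
Those words: "530722", "53097754609", "5490911907", "59441807286", "59443052", "59443626080", "5944379205"
Leaf count: 7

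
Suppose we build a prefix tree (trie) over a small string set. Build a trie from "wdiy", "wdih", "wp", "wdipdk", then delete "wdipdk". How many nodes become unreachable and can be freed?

A node on "wdipdk"'s path can go only if nothing else ends at it or branches off below it.
The suffix "pdk" (3 nodes) is used only by "wdipdk"; the node for "wdi" still has the child "y", so pruning stops there.
Nodes removed: 3

3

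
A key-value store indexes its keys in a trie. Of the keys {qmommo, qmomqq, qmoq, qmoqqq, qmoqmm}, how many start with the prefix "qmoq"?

Traverse to the node for "qmoq", then collect every word in that subtree.
Words under "qmoq": qmoq, qmoqmm, qmoqqq
Count: 3

3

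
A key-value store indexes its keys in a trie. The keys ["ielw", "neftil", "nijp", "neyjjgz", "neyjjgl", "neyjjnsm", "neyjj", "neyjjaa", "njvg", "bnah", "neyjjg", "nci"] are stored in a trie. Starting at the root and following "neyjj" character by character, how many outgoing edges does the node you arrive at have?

3

Walk "neyjj" from the root, arriving at one node.
Distinct next characters after "neyjj": a, g, n.
That node has 3 child edges.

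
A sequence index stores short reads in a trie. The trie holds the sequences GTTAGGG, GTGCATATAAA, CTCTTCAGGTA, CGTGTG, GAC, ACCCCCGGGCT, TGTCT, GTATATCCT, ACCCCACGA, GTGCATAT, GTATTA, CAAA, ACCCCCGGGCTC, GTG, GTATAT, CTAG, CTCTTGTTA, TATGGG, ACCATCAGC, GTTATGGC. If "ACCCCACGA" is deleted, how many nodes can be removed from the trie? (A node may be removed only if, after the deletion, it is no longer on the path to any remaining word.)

4

A node on "ACCCCACGA"'s path can go only if nothing else ends at it or branches off below it.
The suffix "ACGA" (4 nodes) is used only by "ACCCCACGA"; the node for "ACCCC" still has the child "C", so pruning stops there.
Nodes removed: 4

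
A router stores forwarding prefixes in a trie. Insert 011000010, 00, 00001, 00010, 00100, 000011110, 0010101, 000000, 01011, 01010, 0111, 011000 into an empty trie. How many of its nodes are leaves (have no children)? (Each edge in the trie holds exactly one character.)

9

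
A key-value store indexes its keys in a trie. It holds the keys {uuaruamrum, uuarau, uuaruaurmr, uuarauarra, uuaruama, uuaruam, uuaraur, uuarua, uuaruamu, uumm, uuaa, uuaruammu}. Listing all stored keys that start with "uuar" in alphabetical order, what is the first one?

uuarau

DFS of the "uuar" subtree visits, in order: "uuarau", "uuarauarra", "uuaraur", "uuarua", "uuaruam", "uuaruama", "uuaruammu", "uuaruamrum", "uuaruamu", "uuaruaurmr"
The 1st is uuarau.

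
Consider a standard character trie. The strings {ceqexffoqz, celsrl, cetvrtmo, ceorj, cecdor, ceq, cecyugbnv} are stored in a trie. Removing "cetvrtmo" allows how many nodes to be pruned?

6

After clearing the end-marker at "cetvrtmo", prune upward until reaching a node still needed by another word.
The suffix "tvrtmo" (6 nodes) is used only by "cetvrtmo"; the node for "ce" still has the child "q", so pruning stops there.
Nodes removed: 6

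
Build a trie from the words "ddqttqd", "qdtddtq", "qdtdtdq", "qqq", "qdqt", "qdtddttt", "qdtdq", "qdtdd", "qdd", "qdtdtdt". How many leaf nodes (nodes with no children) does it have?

9

Leaves are exactly the stored words that no other stored word extends.
Those words: "ddqttqd", "qdd", "qdqt", "qdtddtq", "qdtddttt", "qdtdq", "qdtdtdq", "qdtdtdt", "qqq"
Leaf count: 9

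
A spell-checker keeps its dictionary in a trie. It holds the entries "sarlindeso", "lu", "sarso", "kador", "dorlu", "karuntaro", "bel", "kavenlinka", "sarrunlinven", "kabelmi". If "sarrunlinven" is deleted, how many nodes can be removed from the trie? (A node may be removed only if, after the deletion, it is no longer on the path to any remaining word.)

9

Walk "sarrunlinven" from the leaf back toward the root, removing each node that no remaining word uses.
The suffix "runlinven" (9 nodes) is used only by "sarrunlinven"; the node for "sar" still has the child "l", so pruning stops there.
Nodes removed: 9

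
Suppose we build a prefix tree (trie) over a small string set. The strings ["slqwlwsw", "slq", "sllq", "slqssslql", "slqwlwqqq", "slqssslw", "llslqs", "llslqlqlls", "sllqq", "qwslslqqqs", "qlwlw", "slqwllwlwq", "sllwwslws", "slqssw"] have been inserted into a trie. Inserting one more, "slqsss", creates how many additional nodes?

0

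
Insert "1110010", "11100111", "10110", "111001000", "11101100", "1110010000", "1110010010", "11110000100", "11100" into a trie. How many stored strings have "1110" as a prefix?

7

Traverse to the node for "1110", then collect every word in that subtree.
Matches: "11100", "1110010", "111001000", "1110010000", "1110010010", "11100111", "11101100"
Count: 7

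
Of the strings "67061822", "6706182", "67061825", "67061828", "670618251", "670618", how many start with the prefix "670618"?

6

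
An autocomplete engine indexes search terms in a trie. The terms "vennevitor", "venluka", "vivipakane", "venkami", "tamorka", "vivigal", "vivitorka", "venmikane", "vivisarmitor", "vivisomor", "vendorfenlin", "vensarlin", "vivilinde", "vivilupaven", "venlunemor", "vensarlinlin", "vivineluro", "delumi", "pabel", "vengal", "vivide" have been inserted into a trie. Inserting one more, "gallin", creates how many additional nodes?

6

Nothing in the trie begins with "g"; the whole of "gallin" is new.
6 − 0 = 6 new nodes.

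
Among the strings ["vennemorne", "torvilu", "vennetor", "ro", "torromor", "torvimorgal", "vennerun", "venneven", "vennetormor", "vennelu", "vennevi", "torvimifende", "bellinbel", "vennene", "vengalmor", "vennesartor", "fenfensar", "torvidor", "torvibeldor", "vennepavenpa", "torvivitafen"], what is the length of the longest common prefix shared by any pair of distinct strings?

Equivalently: take the maximum, over all pairs, of their longest common prefix length.
"vennetor" and "vennetormor" agree on "vennetor" (8 characters) before diverging; nothing deeper is shared.
Longest shared-prefix length: 8

8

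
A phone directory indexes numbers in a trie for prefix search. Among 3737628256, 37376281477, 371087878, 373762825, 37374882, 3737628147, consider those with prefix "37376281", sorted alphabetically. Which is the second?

Words with prefix "37376281", in lexicographic order: "3737628147", "37376281477"
The 2nd is 37376281477.

37376281477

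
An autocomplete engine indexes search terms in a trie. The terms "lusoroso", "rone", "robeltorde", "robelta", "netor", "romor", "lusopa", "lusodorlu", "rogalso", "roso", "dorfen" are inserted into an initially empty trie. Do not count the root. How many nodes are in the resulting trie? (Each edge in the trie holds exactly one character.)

Count nodes per top-level branch (shared prefixes stored once):
  'd'-branch (dorfen): 6 nodes
  'l'-branch (lusodorlu, lusopa, lusoroso): 15 nodes
  'n'-branch (netor): 5 nodes
  'r'-branch (robelta, robeltorde, rogalso, romor, rone, roso): 23 nodes
Sum: 49

49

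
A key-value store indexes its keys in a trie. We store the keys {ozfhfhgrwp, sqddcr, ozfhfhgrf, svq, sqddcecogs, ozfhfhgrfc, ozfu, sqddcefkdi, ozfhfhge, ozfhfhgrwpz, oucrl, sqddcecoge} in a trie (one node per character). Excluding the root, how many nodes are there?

37

Trie structure (* marks end of a word):
(root)
├─ o
│  ├─ u
│  │  └─ c
│  │     └─ r
│  │        └─ l *
│  └─ z
│     └─ f
│        ├─ h
│        │  └─ f
│        │     └─ h
│        │        └─ g
│        │           ├─ e *
│        │           └─ r
│        │              ├─ f *
│        │              │  └─ c *
│        │              └─ w
│        │                 └─ p *
│        │                    └─ z *
│        └─ u *
└─ s
   ├─ q
   │  └─ d
   │     └─ d
   │        └─ c
   │           ├─ e
   │           │  ├─ c
   │           │  │  └─ o
   │           │  │     └─ g
   │           │  │        ├─ e *
   │           │  │        └─ s *
   │           │  └─ f
   │           │     └─ k
   │           │        └─ d
   │           │           └─ i *
   │           └─ r *
   └─ v
      └─ q *
Counting every labelled node above: 37.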